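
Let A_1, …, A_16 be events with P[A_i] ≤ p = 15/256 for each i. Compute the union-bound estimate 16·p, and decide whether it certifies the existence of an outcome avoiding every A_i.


Union bound: P[∪_{i=1}^{16} A_i] ≤ Σ_i P[A_i] ≤ 16·p = 16·(15/256) = 15/16.
Numerically: 15/16 ≈ 0.93750.
Is 15/16 < 1? YES.
Since P[∪ A_i] ≤ 15/16 < 1, the complement has P[∩ A_i^c] ≥ 1 − 15/16 = 1/16 > 0, so some outcome avoids every A_i.

16·p = 15/16 ≈ 0.93750; existence CERTIFIED by the union bound.


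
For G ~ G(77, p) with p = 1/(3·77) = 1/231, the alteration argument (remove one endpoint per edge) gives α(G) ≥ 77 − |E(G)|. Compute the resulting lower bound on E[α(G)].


E[|E(G)|] = C(77, 2)·p = 2926 · (1/231) = 38/3.
E[α(G)] ≥ n − E[|E(G)|] = 77 − 38/3 = 193/3.
Numerically: ≈ 64.3333.
(This is only a lower bound; the true E[α(G)] may be larger.)

E[α(G)] ≥ 193/3 ≈ 64.3333.


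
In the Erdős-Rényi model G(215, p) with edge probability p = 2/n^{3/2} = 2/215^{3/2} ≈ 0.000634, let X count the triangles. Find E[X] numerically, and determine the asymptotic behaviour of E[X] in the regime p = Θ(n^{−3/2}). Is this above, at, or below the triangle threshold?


Number of potential triangles: C(215, 3) = 1633355.
Each occurs with probability p³ ≈ (0.000634)³ ≈ 2.55339e-10.
By linearity: E[X] = C(215, 3)·p³ ≈ 1633355 · 2.55339e-10 ≈ 0.000.
Since α = 3/2 > 1, p = c/n^{3/2} = o(1/n) is below the triangle threshold p ~ 1/n. Asymptotically E[X] ~ (c³/6)·n^{3(1−α)} = (2³/6)·n^{-1.5} → 0, so by Markov's inequality G has no triangles w.h.p.

E[X] ≈ 0.000; in regime p = Θ(1/n^{3/2}) E[X] tends to 0 (below the triangle threshold p ~ 1/n).


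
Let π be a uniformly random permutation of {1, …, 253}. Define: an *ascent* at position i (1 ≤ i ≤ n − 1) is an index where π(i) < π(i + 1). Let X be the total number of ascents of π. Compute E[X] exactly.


Write X = Σ X_I over i = 1, …, 252, with X_I the indicator of one ascent.
There are 252 indicators.
For each fixed i, the pair (π(i), π(i+1)) is a uniformly random ordered pair of distinct values from {1, …, 253}; by symmetry P[π(i) < π(i+1)] = 1/2.
By linearity: E[X] = 252 · (1/2) = (253 − 1) · (1/2) = 126 ≈ 126.00000.

E[X] = 126 = 126.00000.


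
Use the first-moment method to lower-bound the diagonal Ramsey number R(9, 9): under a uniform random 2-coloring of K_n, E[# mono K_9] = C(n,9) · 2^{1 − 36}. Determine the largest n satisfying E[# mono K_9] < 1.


We need C(n, 9) · 2^{1 − 36} < 1, i.e. C(n, 9) < 2^{36 − 1} = 34359738368.
Check values of n near the boundary:
  n = 64: C(64, 9) = 27540584512; 27540584512 < 34359738368? YES
  n = 65: C(65, 9) = 31966749880; 31966749880 < 34359738368? YES
  n = 66: C(66, 9) = 37014131440; 37014131440 < 34359738368? NO
  n = 67: C(67, 9) = 42757703560; 42757703560 < 34359738368? NO
  n = 68: C(68, 9) = 49280065120; 49280065120 < 34359738368? NO
The largest n with C(n, 9) < 34359738368 is n = 65 (where E[X] = 3995843735/4294967296 ≈ 0.9304). Hence R(9, 9) > 65, i.e. R(9, 9) ≥ 66.

Largest n = 65; hence R(9, 9) > 65.


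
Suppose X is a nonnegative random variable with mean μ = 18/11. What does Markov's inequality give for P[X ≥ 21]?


μ = E[X] = 18/11, a = 21.
Markov: P[X ≥ 21] ≤ μ/a = (18/11)/21 = 6/77.
Numerically: ≈ 0.0779.
(Since a = 21 > μ = 1.6364, the bound 6/77 is < 1 and informative.)

P[X ≥ 21] ≤ 6/77 ≈ 0.0779.


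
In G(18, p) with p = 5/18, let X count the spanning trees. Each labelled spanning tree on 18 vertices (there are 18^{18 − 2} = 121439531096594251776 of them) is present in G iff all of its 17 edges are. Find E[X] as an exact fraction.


K_18 has 18^{18 − 2} = 121439531096594251776 labelled spanning trees.
For each such spanning tree H, let X_H = 1 if all 17 edges of H are present in G. Then P[X_H = 1] = p^{17} = (5/18)^{17} = 762939453125/2185911559738696531968.
By linearity: E[X] = Σ_H E[X_H] = 121439531096594251776 · p^{17} = 121439531096594251776 · 762939453125/2185911559738696531968 = 762939453125/18.
Numerically: E[X] ≈ 4.239e+10.

E[X] = 121439531096594251776 · (5/18)^{17} = 762939453125/18 ≈ 4.239e+10.


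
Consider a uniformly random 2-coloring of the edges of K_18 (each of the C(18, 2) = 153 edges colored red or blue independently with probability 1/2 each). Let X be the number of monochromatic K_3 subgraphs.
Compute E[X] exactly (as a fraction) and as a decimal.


Let X = Σ_S X_S over the C(18, 3) = 816 subsets S of size 3, where X_S = 1 if the K_3 on S is monochromatic.
For a fixed S, the K_3 on S has C(3, 2) = 3 edges. P[all 3 edges red] = (1/2)^3, and likewise for blue, so P[monochromatic] = 2·(1/2)^3 = 2^{1 − 3} = 1/4.
By linearity of expectation: E[X] = C(18, 3) · 2^{1 − 3} = 816 · 1/4 = 204.
Numerically: E[X] ≈ 204.000000.

E[X] = C(18,3)·2^(1−C(3,2)) = 204 ≈ 204.000000.


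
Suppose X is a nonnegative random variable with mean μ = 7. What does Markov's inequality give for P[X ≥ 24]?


μ = E[X] = 7, a = 24.
Markov: P[X ≥ 24] ≤ μ/a = (7)/24 = 7/24.
Numerically: ≈ 0.29167.
(Since a = 24 > μ = 7.00000, the bound 7/24 is < 1 and informative.)

P[X ≥ 24] ≤ 7/24 ≈ 0.29167.


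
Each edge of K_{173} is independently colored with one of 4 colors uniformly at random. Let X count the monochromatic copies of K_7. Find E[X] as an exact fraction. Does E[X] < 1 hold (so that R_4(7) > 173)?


E[X] = C(173, 7) · 4^{1 − 21} = 813769676772 · 4^{−20} = 813769676772/1099511627776.
As a reduced fraction: E[X] = 203442419193/274877906944 ≈ 0.74012.
Is E[X] < 1? YES.
Since E[X] < 1, there exists a 4-coloring of K_{173} with no monochromatic K_7; hence R_4(7) > 173.

E[X] = 203442419193/274877906944 ≈ 0.74012; E[X] < 1, so R_4(7) > 173.


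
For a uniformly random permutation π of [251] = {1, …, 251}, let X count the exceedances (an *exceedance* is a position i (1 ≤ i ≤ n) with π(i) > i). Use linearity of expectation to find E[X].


Write X = Σ_{i=1}^{251} X_i, where X_i = 1_{π(i) > i}.
For each fixed i, π(i) is uniform over {1, …, 251} (marginal of a uniform permutation), so P[π(i) > i] = (n − i)/n. Summing: Σ_{i=1}^{251} (n − i)/n = (0 + 1 + … + 250)/251 = 251(251 − 1)/(2·251) = (251 − 1)/2.
Hence E[X] = Σ_{i=1}^{251} (251 − i)/251 = 125 ≈ 125.000.

E[X] = 125 = 125.000.


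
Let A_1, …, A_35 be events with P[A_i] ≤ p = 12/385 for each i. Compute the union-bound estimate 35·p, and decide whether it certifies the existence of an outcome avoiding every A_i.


Union bound: P[∪_{i=1}^{35} A_i] ≤ Σ_i P[A_i] ≤ 35·p = 35·(12/385) = 12/11.
Numerically: 12/11 ≈ 1.0909091.
Is 12/11 < 1? NO.
Since the bound 12/11 is ≥ 1, the union bound is uninformative here; it does NOT by itself certify existence.

35·p = 12/11 ≈ 1.0909091; existence NOT certified by the union bound.


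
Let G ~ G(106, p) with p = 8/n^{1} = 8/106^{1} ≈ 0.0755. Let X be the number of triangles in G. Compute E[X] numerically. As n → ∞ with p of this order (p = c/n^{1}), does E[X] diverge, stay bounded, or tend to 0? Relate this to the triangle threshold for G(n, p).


Number of potential triangles: C(106, 3) = 192920.
Each occurs with probability p³ ≈ (0.0755)³ ≈ 4.29885e-04.
By linearity: E[X] = C(106, 3)·p³ ≈ 192920 · 4.29885e-04 ≈ 82.933.
Here α = 1, so p = 8/n is exactly at the triangle threshold p ~ 1/n. Asymptotically E[X] → c³/6 = 8³/6 = 256/3 ≈ 85.333, a bounded constant. In this regime the triangle count is asymptotically Poisson(c³/6).

E[X] ≈ 82.933; in regime p = Θ(1/n^{1}) E[X] stays bounded (at the triangle threshold p ~ 1/n).


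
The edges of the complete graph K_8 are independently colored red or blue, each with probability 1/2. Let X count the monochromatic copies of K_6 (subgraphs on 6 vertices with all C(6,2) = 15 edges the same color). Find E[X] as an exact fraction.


Let X = Σ_S X_S over the C(8, 6) = 28 subsets S of size 6, where X_S = 1 if the K_6 on S is monochromatic.
For a fixed S, the K_6 on S has C(6, 2) = 15 edges. P[all 15 edges red] = (1/2)^15, and likewise for blue, so P[monochromatic] = 2·(1/2)^15 = 2^{1 − 15} = 1/16384.
Summing: E[X] = C(8, 6) · 2^{1 − 15} = 28 · 1/16384 = 7/4096.
Numerically: E[X] ≈ 0.001709.

E[X] = C(8,6)·2^(1−C(6,2)) = 7/4096 ≈ 0.001709.


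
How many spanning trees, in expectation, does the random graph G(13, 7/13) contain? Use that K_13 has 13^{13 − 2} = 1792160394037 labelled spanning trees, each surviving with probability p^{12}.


K_13 has 13^{13 − 2} = 1792160394037 labelled spanning trees.
For each such spanning tree H, let X_H = 1 if all 12 edges of H are present in G. Then P[X_H = 1] = p^{12} = (7/13)^{12} = 13841287201/23298085122481.
Summing the indicators: E[X] = Σ_H E[X_H] = 1792160394037 · p^{12} = 1792160394037 · 13841287201/23298085122481 = 13841287201/13.
Numerically: E[X] ≈ 1.065e+09.

E[X] = 1792160394037 · (7/13)^{12} = 13841287201/13 ≈ 1.065e+09.


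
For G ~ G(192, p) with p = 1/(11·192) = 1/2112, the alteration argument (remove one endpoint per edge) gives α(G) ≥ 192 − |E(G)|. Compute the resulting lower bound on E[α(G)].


E[|E(G)|] = C(192, 2)·p = 18336 · (1/2112) = 191/22.
E[α(G)] ≥ n − E[|E(G)|] = 192 − 191/22 = 4033/22.
Numerically: ≈ 183.318182.
(This is only a lower bound; the true E[α(G)] may be larger.)

E[α(G)] ≥ 4033/22 ≈ 183.318182.


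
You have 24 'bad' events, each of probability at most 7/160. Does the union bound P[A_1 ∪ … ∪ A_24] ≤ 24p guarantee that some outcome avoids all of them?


Union bound: P[∪_{i=1}^{24} A_i] ≤ Σ_i P[A_i] ≤ 24·p = 24·(7/160) = 21/20.
Numerically: 21/20 ≈ 1.0500000.
Is 21/20 < 1? NO.
Since the bound 21/20 is ≥ 1, the union bound is uninformative here; it does NOT by itself certify existence.

24·p = 21/20 ≈ 1.0500000; existence NOT certified by the union bound.


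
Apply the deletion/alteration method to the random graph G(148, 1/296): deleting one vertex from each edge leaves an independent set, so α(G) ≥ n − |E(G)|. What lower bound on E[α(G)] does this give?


E[|E(G)|] = C(148, 2)·p = 10878 · (1/296) = 147/4.
E[α(G)] ≥ n − E[|E(G)|] = 148 − 147/4 = 445/4.
Numerically: ≈ 111.250.
(This is only a lower bound; the true E[α(G)] may be larger.)

E[α(G)] ≥ 445/4 ≈ 111.250.


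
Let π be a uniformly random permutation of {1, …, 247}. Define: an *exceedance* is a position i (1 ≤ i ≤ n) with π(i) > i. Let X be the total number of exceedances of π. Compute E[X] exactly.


Write X = Σ_{i=1}^{247} X_i, where X_i = 1_{π(i) > i}.
For each fixed i, π(i) is uniform over {1, …, 247} (marginal of a uniform permutation), so P[π(i) > i] = (n − i)/n. Summing: Σ_{i=1}^{247} (n − i)/n = (0 + 1 + … + 246)/247 = 247(247 − 1)/(2·247) = (247 − 1)/2.
Hence E[X] = Σ_{i=1}^{247} (247 − i)/247 = 123 ≈ 123.000.

E[X] = 123 = 123.000.


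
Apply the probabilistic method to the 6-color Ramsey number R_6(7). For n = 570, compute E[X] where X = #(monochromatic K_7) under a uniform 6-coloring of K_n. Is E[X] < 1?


E[X] = C(570, 7) · 6^{1 − 21} = 3737936877831720 · 6^{−20} = 3737936877831720/3656158440062976.
As a reduced fraction: E[X] = 5768421107765/5642219814912 ≈ 1.0224.
Is E[X] < 1? NO.
Since E[X] ≥ 1, the first-moment bound is inconclusive at n = 570; it does NOT by itself certify R_6(7) > 570.

E[X] = 5768421107765/5642219814912 ≈ 1.0224; E[X] ≥ 1; first-moment method inconclusive here.


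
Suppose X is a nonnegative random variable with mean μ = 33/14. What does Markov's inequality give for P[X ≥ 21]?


μ = E[X] = 33/14, a = 21.
Markov: P[X ≥ 21] ≤ μ/a = (33/14)/21 = 11/98.
Numerically: ≈ 0.112.
(Since a = 21 > μ = 2.357, the bound 11/98 is < 1 and informative.)

P[X ≥ 21] ≤ 11/98 ≈ 0.112.


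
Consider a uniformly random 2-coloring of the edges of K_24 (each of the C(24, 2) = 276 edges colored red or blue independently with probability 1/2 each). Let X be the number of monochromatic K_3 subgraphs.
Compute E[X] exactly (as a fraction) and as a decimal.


Let X = Σ_S X_S over the C(24, 3) = 2024 subsets S of size 3, where X_S = 1 if the K_3 on S is monochromatic.
For a fixed S, the K_3 on S has C(3, 2) = 3 edges. P[all 3 edges red] = (1/2)^3, and likewise for blue, so P[monochromatic] = 2·(1/2)^3 = 2^{1 − 3} = 1/4.
By linearity: E[X] = C(24, 3) · 2^{1 − 3} = 2024 · 1/4 = 506.
Numerically: E[X] ≈ 506.000000.

E[X] = C(24,3)·2^(1−C(3,2)) = 506 ≈ 506.000000.


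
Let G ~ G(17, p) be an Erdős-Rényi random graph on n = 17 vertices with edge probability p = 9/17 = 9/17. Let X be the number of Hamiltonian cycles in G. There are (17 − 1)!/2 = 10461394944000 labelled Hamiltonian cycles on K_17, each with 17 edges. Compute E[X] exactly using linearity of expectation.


K_17 has (17 − 1)!/2 = 10461394944000 labelled Hamiltonian cycles.
For each such Hamiltonian cycle H, let X_H = 1 if all 17 edges of H are present in G. Then P[X_H = 1] = p^{17} = (9/17)^{17} = 16677181699666569/827240261886336764177.
By linearity: E[X] = Σ_H E[X_H] = 10461394944000 · p^{17} = 10461394944000 · 16677181699666569/827240261886336764177 = 174466584313061171422427136000/827240261886336764177.
Numerically: E[X] ≈ 2.109e+08.

E[X] = 10461394944000 · (9/17)^{17} = 174466584313061171422427136000/827240261886336764177 ≈ 2.109e+08.


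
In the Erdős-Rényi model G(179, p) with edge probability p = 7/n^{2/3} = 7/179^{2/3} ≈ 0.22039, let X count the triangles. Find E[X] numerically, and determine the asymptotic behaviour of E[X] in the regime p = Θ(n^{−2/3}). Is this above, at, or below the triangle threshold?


Number of potential triangles: C(179, 3) = 939929.
Each occurs with probability p³ ≈ (0.22039)³ ≈ 1.0705034e-02.
By linearity: E[X] = C(179, 3)·p³ ≈ 939929 · 1.0705034e-02 ≈ 10061.97207.
Since α = 2/3 < 1, p = c/n^{2/3} ≫ 1/n is above the triangle threshold p ~ 1/n. Asymptotically E[X] ~ (c³/6)·n^{3(1−α)} = (7³/6)·n^{1} → ∞; triangles are abundant w.h.p.

E[X] ≈ 10061.97207; in regime p = Θ(1/n^{2/3}) E[X] diverges (above the triangle threshold p ~ 1/n).


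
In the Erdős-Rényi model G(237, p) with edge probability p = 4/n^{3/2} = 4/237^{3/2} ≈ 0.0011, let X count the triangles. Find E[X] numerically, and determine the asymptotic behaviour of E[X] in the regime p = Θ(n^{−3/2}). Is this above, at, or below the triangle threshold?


Number of potential triangles: C(237, 3) = 2190670.
Each occurs with probability p³ ≈ (0.0011)³ ≈ 1.31769e-09.
By linearity: E[X] = C(237, 3)·p³ ≈ 2190670 · 1.31769e-09 ≈ 0.003.
Since α = 3/2 > 1, p = c/n^{3/2} = o(1/n) is below the triangle threshold p ~ 1/n. Asymptotically E[X] ~ (c³/6)·n^{3(1−α)} = (4³/6)·n^{-1.5} → 0, so by Markov's inequality G has no triangles w.h.p.

E[X] ≈ 0.003; in regime p = Θ(1/n^{3/2}) E[X] tends to 0 (below the triangle threshold p ~ 1/n).


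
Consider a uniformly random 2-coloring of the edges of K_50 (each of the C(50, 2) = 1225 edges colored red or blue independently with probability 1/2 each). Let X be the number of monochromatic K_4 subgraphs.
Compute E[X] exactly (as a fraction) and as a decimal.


Let X = Σ_S X_S over the C(50, 4) = 230300 subsets S of size 4, where X_S = 1 if the K_4 on S is monochromatic.
For a fixed S, the K_4 on S has C(4, 2) = 6 edges. P[all 6 edges red] = (1/2)^6, and likewise for blue, so P[monochromatic] = 2·(1/2)^6 = 2^{1 − 6} = 1/32.
By linearity of expectation: E[X] = C(50, 4) · 2^{1 − 6} = 230300 · 1/32 = 57575/8.
Numerically: E[X] ≈ 7196.87500.

E[X] = C(50,4)·2^(1−C(4,2)) = 57575/8 ≈ 7196.87500.


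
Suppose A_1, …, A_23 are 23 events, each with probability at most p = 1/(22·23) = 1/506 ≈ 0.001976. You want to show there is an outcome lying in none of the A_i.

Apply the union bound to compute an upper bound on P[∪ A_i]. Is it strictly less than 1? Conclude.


Union bound: P[∪_{i=1}^{23} A_i] ≤ Σ_i P[A_i] ≤ 23·p = 23·(1/506) = 1/22.
Numerically: 1/22 ≈ 0.045455.
Is 1/22 < 1? YES.
Since P[∪ A_i] ≤ 1/22 < 1, the complement has P[∩ A_i^c] ≥ 1 − 1/22 = 21/22 > 0, so some outcome avoids every A_i.

23·p = 1/22 ≈ 0.045455; existence CERTIFIED by the union bound.


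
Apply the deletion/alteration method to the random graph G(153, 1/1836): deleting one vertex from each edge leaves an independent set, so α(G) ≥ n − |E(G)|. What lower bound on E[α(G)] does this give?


E[|E(G)|] = C(153, 2)·p = 11628 · (1/1836) = 19/3.
E[α(G)] ≥ n − E[|E(G)|] = 153 − 19/3 = 440/3.
Numerically: ≈ 146.6667.
(This is only a lower bound; the true E[α(G)] may be larger.)

E[α(G)] ≥ 440/3 ≈ 146.6667.


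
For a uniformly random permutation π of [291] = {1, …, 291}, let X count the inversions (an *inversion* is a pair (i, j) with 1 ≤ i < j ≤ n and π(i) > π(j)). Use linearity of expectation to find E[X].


Write X = Σ X_I over the C(291, 2) = 42195 pairs i < j, with X_I the indicator of one inversion.
There are 42195 indicators.
For each fixed pair i < j, the values π(i) and π(j) are two distinct elements of {1, …, 291} in uniformly random order; by symmetry P[π(i) > π(j)] = 1/2.
By linearity: E[X] = 42195 · (1/2) = C(291, 2) · (1/2) = 42195/2 = 42195/2 ≈ 21097.500.

E[X] = 42195/2 = 21097.500.


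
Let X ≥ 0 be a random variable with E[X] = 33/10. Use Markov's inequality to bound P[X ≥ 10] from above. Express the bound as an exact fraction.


μ = E[X] = 33/10, a = 10.
Markov: P[X ≥ 10] ≤ μ/a = (33/10)/10 = 33/100.
Numerically: ≈ 0.330000.
(Since a = 10 > μ = 3.300000, the bound 33/100 is < 1 and informative.)

P[X ≥ 10] ≤ 33/100 ≈ 0.330000.


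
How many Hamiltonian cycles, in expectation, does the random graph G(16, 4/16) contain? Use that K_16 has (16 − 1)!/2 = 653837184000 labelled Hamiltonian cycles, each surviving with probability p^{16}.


K_16 has (16 − 1)!/2 = 653837184000 labelled Hamiltonian cycles.
For each such Hamiltonian cycle H, let X_H = 1 if all 16 edges of H are present in G. Then P[X_H = 1] = p^{16} = (1/4)^{16} = 1/4294967296.
Summing the indicators: E[X] = Σ_H E[X_H] = 653837184000 · p^{16} = 653837184000 · 1/4294967296 = 638512875/4194304.
Numerically: E[X] ≈ 152.2.

E[X] = 653837184000 · (1/4)^{16} = 638512875/4194304 ≈ 152.2.


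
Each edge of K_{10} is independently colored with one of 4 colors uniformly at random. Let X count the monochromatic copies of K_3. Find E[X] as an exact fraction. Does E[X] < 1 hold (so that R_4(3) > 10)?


E[X] = C(10, 3) · 4^{1 − 3} = 120 · 4^{−2} = 120/16.
As a reduced fraction: E[X] = 15/2 ≈ 7.5000000.
Is E[X] < 1? NO.
Since E[X] ≥ 1, the first-moment bound is inconclusive at n = 10; it does NOT by itself certify R_4(3) > 10.

E[X] = 15/2 ≈ 7.5000000; E[X] ≥ 1; first-moment method inconclusive here.


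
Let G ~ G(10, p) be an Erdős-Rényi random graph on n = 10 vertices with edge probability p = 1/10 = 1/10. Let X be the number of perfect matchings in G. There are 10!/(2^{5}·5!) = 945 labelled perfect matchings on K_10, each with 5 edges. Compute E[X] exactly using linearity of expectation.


K_10 has 10!/(2^{5}·5!) = 945 labelled perfect matchings.
For each such perfect matching H, let X_H = 1 if all 5 edges of H are present in G. Then P[X_H = 1] = p^{5} = (1/10)^{5} = 1/100000.
By linearity of expectation: E[X] = Σ_H E[X_H] = 945 · p^{5} = 945 · 1/100000 = 189/20000.
Numerically: E[X] ≈ 0.00945.

E[X] = 945 · (1/10)^{5} = 189/20000 ≈ 0.00945.


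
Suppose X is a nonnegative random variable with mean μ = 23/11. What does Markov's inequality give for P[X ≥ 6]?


μ = E[X] = 23/11, a = 6.
Markov: P[X ≥ 6] ≤ μ/a = (23/11)/6 = 23/66.
Numerically: ≈ 0.3485.
(Since a = 6 > μ = 2.0909, the bound 23/66 is < 1 and informative.)

P[X ≥ 6] ≤ 23/66 ≈ 0.3485.


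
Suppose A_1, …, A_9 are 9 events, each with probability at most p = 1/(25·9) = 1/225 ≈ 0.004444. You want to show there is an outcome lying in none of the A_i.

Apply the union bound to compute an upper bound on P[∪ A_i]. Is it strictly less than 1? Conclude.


Union bound: P[∪_{i=1}^{9} A_i] ≤ Σ_i P[A_i] ≤ 9·p = 9·(1/225) = 1/25.
Numerically: 1/25 ≈ 0.040000.
Is 1/25 < 1? YES.
Since P[∪ A_i] ≤ 1/25 < 1, the complement has P[∩ A_i^c] ≥ 1 − 1/25 = 24/25 > 0, so some outcome avoids every A_i.

9·p = 1/25 ≈ 0.040000; existence CERTIFIED by the union bound.


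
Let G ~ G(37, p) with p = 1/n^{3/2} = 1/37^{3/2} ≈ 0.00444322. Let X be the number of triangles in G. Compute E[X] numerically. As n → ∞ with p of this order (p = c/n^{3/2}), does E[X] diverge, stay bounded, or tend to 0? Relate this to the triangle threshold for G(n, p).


Number of potential triangles: C(37, 3) = 7770.
Each occurs with probability p³ ≈ (0.00444322)³ ≈ 8.77187111e-08.
By linearity: E[X] = C(37, 3)·p³ ≈ 7770 · 8.77187111e-08 ≈ 0.000682.
Since α = 3/2 > 1, p = c/n^{3/2} = o(1/n) is below the triangle threshold p ~ 1/n. Asymptotically E[X] ~ (c³/6)·n^{3(1−α)} = (1³/6)·n^{-1.5} → 0, so by Markov's inequality G has no triangles w.h.p.

E[X] ≈ 0.000682; in regime p = Θ(1/n^{3/2}) E[X] tends to 0 (below the triangle threshold p ~ 1/n).


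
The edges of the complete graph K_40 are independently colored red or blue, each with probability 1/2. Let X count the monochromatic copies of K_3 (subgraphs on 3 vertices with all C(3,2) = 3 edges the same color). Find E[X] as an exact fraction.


Let X = Σ_S X_S over the C(40, 3) = 9880 subsets S of size 3, where X_S = 1 if the K_3 on S is monochromatic.
For a fixed S, the K_3 on S has C(3, 2) = 3 edges. P[all 3 edges red] = (1/2)^3, and likewise for blue, so P[monochromatic] = 2·(1/2)^3 = 2^{1 − 3} = 1/4.
By linearity: E[X] = C(40, 3) · 2^{1 − 3} = 9880 · 1/4 = 2470.
Numerically: E[X] ≈ 2470.0000.

E[X] = C(40,3)·2^(1−C(3,2)) = 2470 ≈ 2470.0000.


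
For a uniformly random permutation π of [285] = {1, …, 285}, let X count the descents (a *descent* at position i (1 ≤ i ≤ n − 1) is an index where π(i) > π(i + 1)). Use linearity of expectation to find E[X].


Write X = Σ X_I over i = 1, …, 284, with X_I the indicator of one descent.
There are 284 indicators.
For each fixed i, the pair (π(i), π(i+1)) is a uniformly random ordered pair of distinct values from {1, …, 285}; by symmetry P[π(i) > π(i+1)] = 1/2.
By linearity: E[X] = 284 · (1/2) = (285 − 1) · (1/2) = 142 ≈ 142.00000.

E[X] = 142 = 142.00000.


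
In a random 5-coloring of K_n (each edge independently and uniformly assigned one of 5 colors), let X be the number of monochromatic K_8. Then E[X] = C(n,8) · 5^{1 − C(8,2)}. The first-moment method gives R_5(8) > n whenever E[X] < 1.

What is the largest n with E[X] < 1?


We need C(n, 8) · 5^{1 − 28} < 1, i.e. C(n, 8) < 5^{28 − 1} = 7450580596923828125.
Check values of n near the boundary:
  n = 862: C(862, 8) = 7317951015318931845; 7317951015318931845 < 7450580596923828125? YES
  n = 863: C(863, 8) = 7386423071602617757; 7386423071602617757 < 7450580596923828125? YES
  n = 864: C(864, 8) = 7455455062926006708; 7455455062926006708 < 7450580596923828125? NO
  n = 865: C(865, 8) = 7525050909487743060; 7525050909487743060 < 7450580596923828125? NO
The largest n with C(n, 8) < 7450580596923828125 is n = 863 (where E[X] = 7386423071602617757/7450580596923828125 ≈ 0.9913889). Hence R_5(8) > 863, i.e. R_5(8) ≥ 864.

Largest n = 863; hence R_5(8) > 863.


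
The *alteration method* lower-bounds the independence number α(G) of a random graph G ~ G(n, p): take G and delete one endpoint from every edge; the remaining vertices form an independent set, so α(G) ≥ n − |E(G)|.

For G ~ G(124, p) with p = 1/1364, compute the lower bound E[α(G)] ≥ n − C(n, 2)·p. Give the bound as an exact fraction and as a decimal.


E[|E(G)|] = C(124, 2)·p = 7626 · (1/1364) = 123/22.
E[α(G)] ≥ n − E[|E(G)|] = 124 − 123/22 = 2605/22.
Numerically: ≈ 118.4091.
(This is only a lower bound; the true E[α(G)] may be larger.)

E[α(G)] ≥ 2605/22 ≈ 118.4091.


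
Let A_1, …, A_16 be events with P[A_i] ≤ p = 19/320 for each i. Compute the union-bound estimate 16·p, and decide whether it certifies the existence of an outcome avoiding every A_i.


Union bound: P[∪_{i=1}^{16} A_i] ≤ Σ_i P[A_i] ≤ 16·p = 16·(19/320) = 19/20.
Numerically: 19/20 ≈ 0.9500.
Is 19/20 < 1? YES.
Since P[∪ A_i] ≤ 19/20 < 1, the complement has P[∩ A_i^c] ≥ 1 − 19/20 = 1/20 > 0, so some outcome avoids every A_i.

16·p = 19/20 ≈ 0.9500; existence CERTIFIED by the union bound.


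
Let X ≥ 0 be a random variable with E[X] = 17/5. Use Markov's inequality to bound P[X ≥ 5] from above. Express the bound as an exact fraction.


μ = E[X] = 17/5, a = 5.
Markov: P[X ≥ 5] ≤ μ/a = (17/5)/5 = 17/25.
Numerically: ≈ 0.680000.
(Since a = 5 > μ = 3.400000, the bound 17/25 is < 1 and informative.)

P[X ≥ 5] ≤ 17/25 ≈ 0.680000.


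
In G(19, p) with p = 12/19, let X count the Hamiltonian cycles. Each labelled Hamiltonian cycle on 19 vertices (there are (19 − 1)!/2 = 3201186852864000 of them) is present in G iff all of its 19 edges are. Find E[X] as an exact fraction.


K_19 has (19 − 1)!/2 = 3201186852864000 labelled Hamiltonian cycles.
For each such Hamiltonian cycle H, let X_H = 1 if all 19 edges of H are present in G. Then P[X_H = 1] = p^{19} = (12/19)^{19} = 319479999370622926848/1978419655660313589123979.
By linearity: E[X] = Σ_H E[X_H] = 3201186852864000 · p^{19} = 3201186852864000 · 319479999370622926848/1978419655660313589123979 = 1022715173738237107931793611292672000/1978419655660313589123979.
Numerically: E[X] ≈ 5.16935e+11.

E[X] = 3201186852864000 · (12/19)^{19} = 1022715173738237107931793611292672000/1978419655660313589123979 ≈ 5.16935e+11.


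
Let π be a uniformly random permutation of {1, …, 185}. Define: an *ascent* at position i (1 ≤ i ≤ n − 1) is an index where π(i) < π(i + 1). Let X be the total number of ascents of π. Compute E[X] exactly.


Write X = Σ X_I over i = 1, …, 184, with X_I the indicator of one ascent.
There are 184 indicators.
For each fixed i, the pair (π(i), π(i+1)) is a uniformly random ordered pair of distinct values from {1, …, 185}; by symmetry P[π(i) < π(i+1)] = 1/2.
By linearity: E[X] = 184 · (1/2) = (185 − 1) · (1/2) = 92 ≈ 92.000000.

E[X] = 92 = 92.000000.


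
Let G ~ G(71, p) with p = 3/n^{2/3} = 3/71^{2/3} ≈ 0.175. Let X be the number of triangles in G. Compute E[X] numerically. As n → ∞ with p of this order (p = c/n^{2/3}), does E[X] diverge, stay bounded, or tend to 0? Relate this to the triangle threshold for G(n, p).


Number of potential triangles: C(71, 3) = 57155.
Each occurs with probability p³ ≈ (0.175)³ ≈ 5.356080e-03.
By linearity: E[X] = C(71, 3)·p³ ≈ 57155 · 5.356080e-03 ≈ 306.1268.
Since α = 2/3 < 1, p = c/n^{2/3} ≫ 1/n is above the triangle threshold p ~ 1/n. Asymptotically E[X] ~ (c³/6)·n^{3(1−α)} = (3³/6)·n^{1} → ∞; triangles are abundant w.h.p.

E[X] ≈ 306.1268; in regime p = Θ(1/n^{2/3}) E[X] diverges (above the triangle threshold p ~ 1/n).


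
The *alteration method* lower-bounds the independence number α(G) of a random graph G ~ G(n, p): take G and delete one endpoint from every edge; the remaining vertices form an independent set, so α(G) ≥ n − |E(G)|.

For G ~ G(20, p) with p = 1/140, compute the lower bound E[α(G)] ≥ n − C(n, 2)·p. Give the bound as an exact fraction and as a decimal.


E[|E(G)|] = C(20, 2)·p = 190 · (1/140) = 19/14.
E[α(G)] ≥ n − E[|E(G)|] = 20 − 19/14 = 261/14.
Numerically: ≈ 18.6429.
(This is only a lower bound; the true E[α(G)] may be larger.)

E[α(G)] ≥ 261/14 ≈ 18.6429.


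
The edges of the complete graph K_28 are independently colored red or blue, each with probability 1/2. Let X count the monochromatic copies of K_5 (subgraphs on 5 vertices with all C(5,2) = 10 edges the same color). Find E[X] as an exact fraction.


Let X = Σ_S X_S over the C(28, 5) = 98280 subsets S of size 5, where X_S = 1 if the K_5 on S is monochromatic.
For a fixed S, the K_5 on S has C(5, 2) = 10 edges. P[all 10 edges red] = (1/2)^10, and likewise for blue, so P[monochromatic] = 2·(1/2)^10 = 2^{1 − 10} = 1/512.
Summing: E[X] = C(28, 5) · 2^{1 − 10} = 98280 · 1/512 = 12285/64.
Numerically: E[X] ≈ 191.9531.

E[X] = C(28,5)·2^(1−C(5,2)) = 12285/64 ≈ 191.9531.


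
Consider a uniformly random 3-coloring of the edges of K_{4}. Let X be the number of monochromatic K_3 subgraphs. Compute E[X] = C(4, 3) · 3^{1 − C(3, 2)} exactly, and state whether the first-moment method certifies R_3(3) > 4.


E[X] = C(4, 3) · 3^{1 − 3} = 4 · 3^{−2} = 4/9.
As a reduced fraction: E[X] = 4/9 ≈ 0.444444.
Is E[X] < 1? YES.
Since E[X] < 1, there exists a 3-coloring of K_{4} with no monochromatic K_3; hence R_3(3) > 4.

E[X] = 4/9 ≈ 0.444444; E[X] < 1, so R_3(3) > 4.


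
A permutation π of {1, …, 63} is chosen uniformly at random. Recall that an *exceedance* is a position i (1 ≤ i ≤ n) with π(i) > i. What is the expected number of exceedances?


Write X = Σ_{i=1}^{63} X_i, where X_i = 1_{π(i) > i}.
For each fixed i, π(i) is uniform over {1, …, 63} (marginal of a uniform permutation), so P[π(i) > i] = (n − i)/n. Summing: Σ_{i=1}^{63} (n − i)/n = (0 + 1 + … + 62)/63 = 63(63 − 1)/(2·63) = (63 − 1)/2.
Hence E[X] = Σ_{i=1}^{63} (63 − i)/63 = 31 ≈ 31.000000.

E[X] = 31 = 31.000000.


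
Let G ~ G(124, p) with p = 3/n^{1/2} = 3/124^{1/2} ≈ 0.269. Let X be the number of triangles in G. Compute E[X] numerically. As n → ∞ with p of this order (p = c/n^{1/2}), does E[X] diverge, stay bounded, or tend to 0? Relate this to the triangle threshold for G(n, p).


Number of potential triangles: C(124, 3) = 310124.
Each occurs with probability p³ ≈ (0.269)³ ≈ 1.95538e-02.
By linearity: E[X] = C(124, 3)·p³ ≈ 310124 · 1.95538e-02 ≈ 6064.104.
Since α = 1/2 < 1, p = c/n^{1/2} ≫ 1/n is above the triangle threshold p ~ 1/n. Asymptotically E[X] ~ (c³/6)·n^{3(1−α)} = (3³/6)·n^{1.5} → ∞; triangles are abundant w.h.p.

E[X] ≈ 6064.104; in regime p = Θ(1/n^{1/2}) E[X] diverges (above the triangle threshold p ~ 1/n).


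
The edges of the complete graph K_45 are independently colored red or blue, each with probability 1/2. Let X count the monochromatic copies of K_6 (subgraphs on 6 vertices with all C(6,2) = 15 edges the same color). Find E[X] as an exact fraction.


Let X = Σ_S X_S over the C(45, 6) = 8145060 subsets S of size 6, where X_S = 1 if the K_6 on S is monochromatic.
For a fixed S, the K_6 on S has C(6, 2) = 15 edges. P[all 15 edges red] = (1/2)^15, and likewise for blue, so P[monochromatic] = 2·(1/2)^15 = 2^{1 − 15} = 1/16384.
By linearity: E[X] = C(45, 6) · 2^{1 − 15} = 8145060 · 1/16384 = 2036265/4096.
Numerically: E[X] ≈ 497.1350.

E[X] = C(45,6)·2^(1−C(6,2)) = 2036265/4096 ≈ 497.1350.


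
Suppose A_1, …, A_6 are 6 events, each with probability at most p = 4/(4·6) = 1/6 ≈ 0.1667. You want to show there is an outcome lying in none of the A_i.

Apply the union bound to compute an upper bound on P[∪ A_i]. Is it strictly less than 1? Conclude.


Union bound: P[∪_{i=1}^{6} A_i] ≤ Σ_i P[A_i] ≤ 6·p = 6·(1/6) = 1.
Numerically: 1 ≈ 1.0000.
Is 1 < 1? NO.
Since the bound 1 is ≥ 1, the union bound is uninformative here; it does NOT by itself certify existence.

6·p = 1 ≈ 1.0000; existence NOT certified by the union bound.


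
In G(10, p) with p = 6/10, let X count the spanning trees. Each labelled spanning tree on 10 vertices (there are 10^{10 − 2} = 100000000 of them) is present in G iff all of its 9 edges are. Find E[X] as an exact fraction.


K_10 has 10^{10 − 2} = 100000000 labelled spanning trees.
For each such spanning tree H, let X_H = 1 if all 9 edges of H are present in G. Then P[X_H = 1] = p^{9} = (3/5)^{9} = 19683/1953125.
By linearity: E[X] = Σ_H E[X_H] = 100000000 · p^{9} = 100000000 · 19683/1953125 = 5038848/5.
Numerically: E[X] ≈ 1.008e+06.

E[X] = 100000000 · (3/5)^{9} = 5038848/5 ≈ 1.008e+06.


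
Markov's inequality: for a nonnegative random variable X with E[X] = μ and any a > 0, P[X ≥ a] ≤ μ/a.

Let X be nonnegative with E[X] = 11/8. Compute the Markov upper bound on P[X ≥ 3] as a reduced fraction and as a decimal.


μ = E[X] = 11/8, a = 3.
Markov: P[X ≥ 3] ≤ μ/a = (11/8)/3 = 11/24.
Numerically: ≈ 0.458.
(Since a = 3 > μ = 1.375, the bound 11/24 is < 1 and informative.)

P[X ≥ 3] ≤ 11/24 ≈ 0.458.


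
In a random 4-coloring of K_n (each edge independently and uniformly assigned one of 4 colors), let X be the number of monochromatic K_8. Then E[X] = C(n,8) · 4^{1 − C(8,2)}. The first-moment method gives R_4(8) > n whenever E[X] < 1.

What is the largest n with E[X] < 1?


We need C(n, 8) · 4^{1 − 28} < 1, i.e. C(n, 8) < 4^{28 − 1} = 18014398509481984.
Check values of n near the boundary:
  n = 405: C(405, 8) = 16745853821188050; 16745853821188050 < 18014398509481984? YES
  n = 406: C(406, 8) = 17082453897995850; 17082453897995850 < 18014398509481984? YES
  n = 407: C(407, 8) = 17424959239309050; 17424959239309050 < 18014398509481984? YES
  n = 408: C(408, 8) = 17773458424095231; 17773458424095231 < 18014398509481984? YES
  n = 409: C(409, 8) = 18128041135797879; 18128041135797879 < 18014398509481984? NO
  n = 410: C(410, 8) = 18488798173326195; 18488798173326195 < 18014398509481984? NO
The largest n with C(n, 8) < 18014398509481984 is n = 408 (where E[X] = 17773458424095231/18014398509481984 ≈ 0.98663). Hence R_4(8) > 408, i.e. R_4(8) ≥ 409.

Largest n = 408; hence R_4(8) > 408.


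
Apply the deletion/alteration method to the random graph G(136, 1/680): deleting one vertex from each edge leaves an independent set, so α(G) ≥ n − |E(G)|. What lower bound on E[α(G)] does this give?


E[|E(G)|] = C(136, 2)·p = 9180 · (1/680) = 27/2.
E[α(G)] ≥ n − E[|E(G)|] = 136 − 27/2 = 245/2.
Numerically: ≈ 122.500.
(This is only a lower bound; the true E[α(G)] may be larger.)

E[α(G)] ≥ 245/2 ≈ 122.500.


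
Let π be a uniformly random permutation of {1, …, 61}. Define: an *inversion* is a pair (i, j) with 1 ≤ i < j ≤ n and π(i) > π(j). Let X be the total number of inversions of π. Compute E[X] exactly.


Write X = Σ X_I over the C(61, 2) = 1830 pairs i < j, with X_I the indicator of one inversion.
There are 1830 indicators.
For each fixed pair i < j, the values π(i) and π(j) are two distinct elements of {1, …, 61} in uniformly random order; by symmetry P[π(i) > π(j)] = 1/2.
By linearity: E[X] = 1830 · (1/2) = C(61, 2) · (1/2) = 1830/2 = 915 ≈ 915.0000.

E[X] = 915 = 915.0000.


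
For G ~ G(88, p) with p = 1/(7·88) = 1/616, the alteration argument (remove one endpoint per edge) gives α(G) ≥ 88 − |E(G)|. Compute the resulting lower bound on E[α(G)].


E[|E(G)|] = C(88, 2)·p = 3828 · (1/616) = 87/14.
E[α(G)] ≥ n − E[|E(G)|] = 88 − 87/14 = 1145/14.
Numerically: ≈ 81.78571.
(This is only a lower bound; the true E[α(G)] may be larger.)

E[α(G)] ≥ 1145/14 ≈ 81.78571.


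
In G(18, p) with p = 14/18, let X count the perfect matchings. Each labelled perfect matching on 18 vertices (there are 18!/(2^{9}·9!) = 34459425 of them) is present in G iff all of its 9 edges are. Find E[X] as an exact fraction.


K_18 has 18!/(2^{9}·9!) = 34459425 labelled perfect matchings.
For each such perfect matching H, let X_H = 1 if all 9 edges of H are present in G. Then P[X_H = 1] = p^{9} = (7/9)^{9} = 40353607/387420489.
By linearity: E[X] = Σ_H E[X_H] = 34459425 · p^{9} = 34459425 · 40353607/387420489 = 17167433257975/4782969.
Numerically: E[X] ≈ 3.5893e+06.

E[X] = 34459425 · (7/9)^{9} = 17167433257975/4782969 ≈ 3.5893e+06.


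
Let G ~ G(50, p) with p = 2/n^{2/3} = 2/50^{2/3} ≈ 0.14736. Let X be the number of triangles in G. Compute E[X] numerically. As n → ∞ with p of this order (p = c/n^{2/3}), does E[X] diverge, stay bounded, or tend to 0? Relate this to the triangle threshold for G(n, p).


Number of potential triangles: C(50, 3) = 19600.
Each occurs with probability p³ ≈ (0.14736)³ ≈ 3.2000000e-03.
By linearity: E[X] = C(50, 3)·p³ ≈ 19600 · 3.2000000e-03 ≈ 62.72000.
Since α = 2/3 < 1, p = c/n^{2/3} ≫ 1/n is above the triangle threshold p ~ 1/n. Asymptotically E[X] ~ (c³/6)·n^{3(1−α)} = (2³/6)·n^{1} → ∞; triangles are abundant w.h.p.

E[X] ≈ 62.72000; in regime p = Θ(1/n^{2/3}) E[X] diverges (above the triangle threshold p ~ 1/n).


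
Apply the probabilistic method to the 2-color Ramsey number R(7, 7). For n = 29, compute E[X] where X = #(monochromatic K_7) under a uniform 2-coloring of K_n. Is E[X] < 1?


E[X] = C(29, 7) · 2^{1 − 21} = 1560780 · 2^{−20} = 1560780/1048576.
As a reduced fraction: E[X] = 390195/262144 ≈ 1.4885.
Is E[X] < 1? NO.
Since E[X] ≥ 1, the first-moment bound is inconclusive at n = 29; it does NOT by itself certify R(7, 7) > 29.

E[X] = 390195/262144 ≈ 1.4885; E[X] ≥ 1; first-moment method inconclusive here.


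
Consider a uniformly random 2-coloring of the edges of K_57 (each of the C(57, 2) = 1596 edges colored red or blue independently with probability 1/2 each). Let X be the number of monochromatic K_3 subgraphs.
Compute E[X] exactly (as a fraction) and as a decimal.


Let X = Σ_S X_S over the C(57, 3) = 29260 subsets S of size 3, where X_S = 1 if the K_3 on S is monochromatic.
For a fixed S, the K_3 on S has C(3, 2) = 3 edges. P[all 3 edges red] = (1/2)^3, and likewise for blue, so P[monochromatic] = 2·(1/2)^3 = 2^{1 − 3} = 1/4.
Summing: E[X] = C(57, 3) · 2^{1 − 3} = 29260 · 1/4 = 7315.
Numerically: E[X] ≈ 7315.0000.

E[X] = C(57,3)·2^(1−C(3,2)) = 7315 ≈ 7315.0000.


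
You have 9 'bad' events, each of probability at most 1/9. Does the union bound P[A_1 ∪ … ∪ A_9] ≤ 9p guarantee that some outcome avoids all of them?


Union bound: P[∪_{i=1}^{9} A_i] ≤ Σ_i P[A_i] ≤ 9·p = 9·(1/9) = 1.
Numerically: 1 ≈ 1.00000.
Is 1 < 1? NO.
Since the bound 1 is ≥ 1, the union bound is uninformative here; it does NOT by itself certify existence.

9·p = 1 ≈ 1.00000; existence NOT certified by the union bound.


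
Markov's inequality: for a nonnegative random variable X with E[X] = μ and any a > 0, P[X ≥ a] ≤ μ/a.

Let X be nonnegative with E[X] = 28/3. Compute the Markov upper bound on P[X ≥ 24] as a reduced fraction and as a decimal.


μ = E[X] = 28/3, a = 24.
Markov: P[X ≥ 24] ≤ μ/a = (28/3)/24 = 7/18.
Numerically: ≈ 0.3889.
(Since a = 24 > μ = 9.3333, the bound 7/18 is < 1 and informative.)

P[X ≥ 24] ≤ 7/18 ≈ 0.3889.


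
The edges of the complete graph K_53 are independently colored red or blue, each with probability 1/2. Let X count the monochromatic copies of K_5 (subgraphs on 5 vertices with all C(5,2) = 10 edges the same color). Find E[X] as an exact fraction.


Let X = Σ_S X_S over the C(53, 5) = 2869685 subsets S of size 5, where X_S = 1 if the K_5 on S is monochromatic.
For a fixed S, the K_5 on S has C(5, 2) = 10 edges. P[all 10 edges red] = (1/2)^10, and likewise for blue, so P[monochromatic] = 2·(1/2)^10 = 2^{1 − 10} = 1/512.
Summing: E[X] = C(53, 5) · 2^{1 − 10} = 2869685 · 1/512 = 2869685/512.
Numerically: E[X] ≈ 5604.8535.

E[X] = C(53,5)·2^(1−C(5,2)) = 2869685/512 ≈ 5604.8535.


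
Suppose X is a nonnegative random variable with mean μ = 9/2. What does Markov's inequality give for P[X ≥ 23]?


μ = E[X] = 9/2, a = 23.
Markov: P[X ≥ 23] ≤ μ/a = (9/2)/23 = 9/46.
Numerically: ≈ 0.195652.
(Since a = 23 > μ = 4.500000, the bound 9/46 is < 1 and informative.)

P[X ≥ 23] ≤ 9/46 ≈ 0.195652.


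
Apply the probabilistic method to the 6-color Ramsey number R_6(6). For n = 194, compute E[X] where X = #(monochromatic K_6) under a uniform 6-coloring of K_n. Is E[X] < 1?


E[X] = C(194, 6) · 6^{1 − 15} = 68482017072 · 6^{−14} = 68482017072/78364164096.
As a reduced fraction: E[X] = 475569563/544195584 ≈ 0.874.
Is E[X] < 1? YES.
Since E[X] < 1, there exists a 6-coloring of K_{194} with no monochromatic K_6; hence R_6(6) > 194.

E[X] = 475569563/544195584 ≈ 0.874; E[X] < 1, so R_6(6) > 194.
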